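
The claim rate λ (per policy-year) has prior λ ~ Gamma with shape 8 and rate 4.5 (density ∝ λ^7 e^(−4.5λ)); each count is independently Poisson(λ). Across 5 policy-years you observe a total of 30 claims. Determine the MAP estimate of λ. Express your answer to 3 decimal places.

λ̂_MAP = 3.895

Σxᵢ = 30, n = 5.
Posterior ∝ λ^7e^(−4.5λ) · λ^30e^(−5λ) = λ^37e^(−9.5λ), i.e. Gamma(shape=38, rate=9.5).
The mode of a Gamma(a, b) with a ≥ 1 (shape–rate) is (a−1)/b = 37/9.5 ≈ 3.895.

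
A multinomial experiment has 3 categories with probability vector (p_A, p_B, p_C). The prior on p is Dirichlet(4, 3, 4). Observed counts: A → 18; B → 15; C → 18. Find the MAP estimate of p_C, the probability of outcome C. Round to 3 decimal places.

The posterior is Dirichlet(αᵢ + nᵢ) = Dirichlet(22, 18, 22).
For a Dirichlet(a₁,…,a_K) with all aᵢ > 1, the mode has j-th component (aⱼ − 1)/(Σaᵢ − K).
Here Σaᵢ = 62 and K = 3, so p_C = (22 − 1)/(62 − 3) = 21/59 ≈ 0.356.

MAP estimate of p_C = 0.356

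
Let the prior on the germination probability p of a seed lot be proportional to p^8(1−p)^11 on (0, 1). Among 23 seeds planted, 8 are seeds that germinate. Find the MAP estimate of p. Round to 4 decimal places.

p̂_MAP = 0.3810

The prior density ∝ p^8(1−p)^11 is the kernel of Beta(9, 12).
Data: 8 successes in 23 trials. The binomial likelihood contributes p^8(1−p)^15, so the posterior is Beta(9+8, 12+15) = Beta(17, 27).
For Beta(a, b) with a, b > 1 the mode is (a−1)/(a+b−2) = 16/42 ≈ 0.3810.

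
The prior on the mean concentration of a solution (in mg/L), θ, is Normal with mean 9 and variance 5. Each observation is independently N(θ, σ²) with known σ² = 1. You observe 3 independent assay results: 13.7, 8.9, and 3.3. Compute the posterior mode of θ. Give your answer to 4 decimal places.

n = 3; x̄ = (13.7 + 8.9 + 3.3)/3 = 25.9/3 = 259/30 ≈ 8.6333.
For a Normal prior and Normal likelihood with known variance, the posterior is Normal; its mode equals its mean, the precision-weighted average.
Prior precision 1/σ₀² = 1/5 = 0.2; data precision n/σ² = 3/1 = 3.
θ̂ = (0.2·9 + 3·(259/30)) / (0.2 + 3) = 27.7/3.2 = 8.65625 ≈ 8.6563.

θ̂_MAP = 8.6563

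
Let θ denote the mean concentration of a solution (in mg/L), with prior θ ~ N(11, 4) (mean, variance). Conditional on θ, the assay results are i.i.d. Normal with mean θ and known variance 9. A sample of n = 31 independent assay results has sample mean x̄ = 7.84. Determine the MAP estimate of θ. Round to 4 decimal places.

n = 31, x̄ = 7.84.
For a Normal prior and Normal likelihood with known variance, the posterior is Normal; its mode equals its mean, the precision-weighted average.
Prior precision 1/σ₀² = 1/4 = 0.25; data precision n/σ² = 31/9.
θ̂ = (0.25·11 + (31/9)·7.84) / (0.25 + 31/9) = (26779/900)/(133/36) = 26779/3325 ≈ 8.0538.

θ̂_MAP = 8.0538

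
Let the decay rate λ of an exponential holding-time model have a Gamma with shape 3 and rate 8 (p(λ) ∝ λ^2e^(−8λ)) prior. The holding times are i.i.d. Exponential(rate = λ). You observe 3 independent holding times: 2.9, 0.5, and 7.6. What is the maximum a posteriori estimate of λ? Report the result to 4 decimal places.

The Exponential(rate=λ) likelihood is ∝ λ^n e^(−λΣtᵢ). Here n = 3 and Σtᵢ = 2.9 + 0.5 + 7.6 = 11.
Posterior ∝ λ^2e^(−8λ) · λ^3e^(−11λ) = λ^5e^(−19λ), i.e. Gamma(6, 19).
Mode = (a−1)/b = 5/19 ≈ 0.2632.

λ̂_MAP = 0.2632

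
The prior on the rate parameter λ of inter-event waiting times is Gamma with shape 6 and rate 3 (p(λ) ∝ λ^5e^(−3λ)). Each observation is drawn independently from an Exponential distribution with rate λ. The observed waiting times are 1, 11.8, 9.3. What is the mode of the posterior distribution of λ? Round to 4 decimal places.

The Exponential(rate=λ) likelihood is ∝ λ^n e^(−λΣtᵢ). Here n = 3 and Σtᵢ = 1 + 11.8 + 9.3 = 22.1.
Posterior ∝ λ^5e^(−3λ) · λ^3e^(−22.1λ) = λ^8e^(−25.1λ), i.e. Gamma(9, 25.1).
Mode = (a−1)/b = 8/25.1 ≈ 0.3187.

λ̂_MAP = 0.3187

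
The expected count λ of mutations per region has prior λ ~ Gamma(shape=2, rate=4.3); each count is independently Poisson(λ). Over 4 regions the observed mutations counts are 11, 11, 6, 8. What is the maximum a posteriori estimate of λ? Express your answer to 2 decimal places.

λ̂_MAP = 4.46

Σxᵢ = 11+11+6+8 = 36, with n = 4.
Posterior ∝ λe^(−4.3λ) · λ^36e^(−4λ) = λ^37e^(−8.3λ), i.e. Gamma(shape=38, rate=8.3).
The mode of a Gamma(a, b) with a ≥ 1 (shape–rate) is (a−1)/b = 37/8.3 ≈ 4.46.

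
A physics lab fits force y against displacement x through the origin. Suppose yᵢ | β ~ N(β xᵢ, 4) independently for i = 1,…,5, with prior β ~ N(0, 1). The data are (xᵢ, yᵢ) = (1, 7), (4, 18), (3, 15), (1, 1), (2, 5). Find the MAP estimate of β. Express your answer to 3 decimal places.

β̂_MAP = 3.857

log p(β | y) = −Σ(yᵢ − βxᵢ)²/(2·4) − β²/(2·1) + const.
Setting the derivative to zero: Σxᵢ(yᵢ − βxᵢ)/4 − β/1 = 0, so β = Σxᵢyᵢ / (Σxᵢ² + σ²/τ²).
Σxᵢyᵢ = 1·7 + 4·18 + 3·15 + 1·1 + 2·5 = 135; Σxᵢ² = 31; σ²/τ² = 4.
β̂_MAP = 135 / (31 + 4) = 135/35 ≈ 3.857.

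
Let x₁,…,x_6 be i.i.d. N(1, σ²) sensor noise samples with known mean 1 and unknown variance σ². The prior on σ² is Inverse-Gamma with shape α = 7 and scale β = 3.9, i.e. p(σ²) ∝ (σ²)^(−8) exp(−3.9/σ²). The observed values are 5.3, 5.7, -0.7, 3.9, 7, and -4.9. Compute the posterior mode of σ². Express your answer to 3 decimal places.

σ̂²_MAP = 5.931

Sum of squared deviations about the known mean: SS = (5.3−1)² + (5.7−1)² + (-0.7−1)² + (3.9−1)² + (7−1)² + (-4.9−1)² = 122.69.
The Normal likelihood contributes (σ²)^(−n/2) exp(−SS/(2σ²)), so the posterior is Inverse-Gamma(α + n/2, β + SS/2) = Inverse-Gamma(10, 65.245).
The mode of Inverse-Gamma(a, b) is b/(a+1) = 65.245/11 ≈ 5.931.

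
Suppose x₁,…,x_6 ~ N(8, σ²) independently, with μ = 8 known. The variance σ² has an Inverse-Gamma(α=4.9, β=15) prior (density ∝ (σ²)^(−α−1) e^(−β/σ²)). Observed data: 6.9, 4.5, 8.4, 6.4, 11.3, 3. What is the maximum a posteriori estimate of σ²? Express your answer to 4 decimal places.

Sum of squared deviations about the known mean: SS = (6.9−8)² + (4.5−8)² + (8.4−8)² + (6.4−8)² + (11.3−8)² + (3−8)² = 52.07.
The Normal likelihood contributes (σ²)^(−n/2) exp(−SS/(2σ²)), so the posterior is Inverse-Gamma(α + n/2, β + SS/2) = Inverse-Gamma(7.9, 41.035).
The mode of Inverse-Gamma(a, b) is b/(a+1) = 41.035/8.9 ≈ 4.6107.

σ̂²_MAP = 4.6107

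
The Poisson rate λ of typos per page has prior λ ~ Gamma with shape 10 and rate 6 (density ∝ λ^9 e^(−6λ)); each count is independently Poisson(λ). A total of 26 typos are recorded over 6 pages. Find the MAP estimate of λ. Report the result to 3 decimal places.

λ̂_MAP = 2.917

Σxᵢ = 26, n = 6.
Posterior ∝ λ^9e^(−6λ) · λ^26e^(−6λ) = λ^35e^(−12λ), i.e. Gamma(shape=36, rate=12).
The mode of a Gamma(a, b) with a ≥ 1 (shape–rate) is (a−1)/b = 35/12 ≈ 2.917.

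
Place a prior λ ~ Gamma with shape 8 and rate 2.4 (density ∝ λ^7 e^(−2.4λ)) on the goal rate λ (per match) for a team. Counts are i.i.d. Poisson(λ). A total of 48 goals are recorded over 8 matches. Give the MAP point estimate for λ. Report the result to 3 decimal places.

λ̂_MAP = 5.288

Σxᵢ = 48, n = 8.
Posterior ∝ λ^7e^(−2.4λ) · λ^48e^(−8λ) = λ^55e^(−10.4λ), i.e. Gamma(shape=56, rate=10.4).
The mode of a Gamma(a, b) with a ≥ 1 (shape–rate) is (a−1)/b = 55/10.4 ≈ 5.288.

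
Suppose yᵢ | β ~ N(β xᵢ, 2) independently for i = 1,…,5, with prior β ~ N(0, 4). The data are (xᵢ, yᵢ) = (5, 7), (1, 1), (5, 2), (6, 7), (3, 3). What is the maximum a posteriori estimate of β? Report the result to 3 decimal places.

log p(β | y) = −Σ(yᵢ − βxᵢ)²/(2·2) − β²/(2·4) + const.
Setting the derivative to zero: Σxᵢ(yᵢ − βxᵢ)/2 − β/4 = 0, so β = Σxᵢyᵢ / (Σxᵢ² + σ²/τ²).
Σxᵢyᵢ = 5·7 + 1·1 + 5·2 + 6·7 + 3·3 = 97; Σxᵢ² = 96; σ²/τ² = 0.5.
β̂_MAP = 97 / (96 + 0.5) = 97/96.5 ≈ 1.005.

β̂_MAP = 1.005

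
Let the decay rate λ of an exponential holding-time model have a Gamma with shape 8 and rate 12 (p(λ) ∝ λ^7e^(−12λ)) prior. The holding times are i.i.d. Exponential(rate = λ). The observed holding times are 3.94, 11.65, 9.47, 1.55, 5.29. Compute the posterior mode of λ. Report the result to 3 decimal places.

The Exponential(rate=λ) likelihood is ∝ λ^n e^(−λΣtᵢ). Here n = 5 and Σtᵢ = 3.94 + 11.65 + 9.47 + 1.55 + 5.29 = 31.90.
Posterior ∝ λ^7e^(−12λ) · λ^5e^(−31.90λ) = λ^12e^(−43.90λ), i.e. Gamma(13, 43.90).
Mode = (a−1)/b = 12/43.90 ≈ 0.273.

λ̂_MAP = 0.273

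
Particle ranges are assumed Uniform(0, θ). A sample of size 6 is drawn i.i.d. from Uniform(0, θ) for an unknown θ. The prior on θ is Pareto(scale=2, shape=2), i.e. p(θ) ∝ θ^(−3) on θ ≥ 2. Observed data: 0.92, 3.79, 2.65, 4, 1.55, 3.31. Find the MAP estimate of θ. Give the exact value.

The Uniform(0, θ) likelihood is θ^(−n) for θ ≥ max(xᵢ), zero otherwise. Here max(xᵢ) = 4.
Posterior ∝ θ^(−3) · θ^(−6) = θ^(−9) on θ ≥ max(2, 4) = 4.
This density is strictly decreasing in θ, so the posterior mode lies at the lower boundary of the support.

θ̂_MAP = 4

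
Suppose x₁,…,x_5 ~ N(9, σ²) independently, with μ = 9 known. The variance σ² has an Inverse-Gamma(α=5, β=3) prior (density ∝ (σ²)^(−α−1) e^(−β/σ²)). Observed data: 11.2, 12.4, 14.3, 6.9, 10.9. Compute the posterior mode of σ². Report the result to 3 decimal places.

Sum of squared deviations about the known mean: SS = (11.2−9)² + (12.4−9)² + (14.3−9)² + (6.9−9)² + (10.9−9)² = 52.51.
The Normal likelihood contributes (σ²)^(−n/2) exp(−SS/(2σ²)), so the posterior is Inverse-Gamma(α + n/2, β + SS/2) = Inverse-Gamma(7.5, 29.255).
The mode of Inverse-Gamma(a, b) is b/(a+1) = 29.255/8.5 ≈ 3.442.

σ̂²_MAP = 3.442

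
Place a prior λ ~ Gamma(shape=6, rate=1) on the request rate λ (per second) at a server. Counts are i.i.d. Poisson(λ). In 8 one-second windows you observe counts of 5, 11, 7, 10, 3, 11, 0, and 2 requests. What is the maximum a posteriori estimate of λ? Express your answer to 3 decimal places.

Σxᵢ = 5+11+7+10+3+11+0+2 = 49, with n = 8.
Posterior ∝ λ^5e^(−1λ) · λ^49e^(−8λ) = λ^54e^(−9λ), i.e. Gamma(shape=55, rate=9).
The mode of a Gamma(a, b) with a ≥ 1 (shape–rate) is (a−1)/b = 54/9 ≈ 6.000.

λ̂_MAP = 6.000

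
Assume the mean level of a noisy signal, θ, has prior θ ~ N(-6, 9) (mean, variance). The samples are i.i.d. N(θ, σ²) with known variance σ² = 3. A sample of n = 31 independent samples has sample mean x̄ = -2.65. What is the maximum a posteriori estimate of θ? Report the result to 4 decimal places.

θ̂_MAP = -2.6856

n = 31, x̄ = -2.65.
For a Normal prior and Normal likelihood with known variance, the posterior is Normal; its mode equals its mean, the precision-weighted average.
Prior precision 1/σ₀² = 1/9; data precision n/σ² = 31/3.
θ̂ = ((1/9)·(-6) + (31/3)·(-2.65)) / (1/9 + 31/3) = (-28.05)/(94/9) = -5049/1880 ≈ -2.6856.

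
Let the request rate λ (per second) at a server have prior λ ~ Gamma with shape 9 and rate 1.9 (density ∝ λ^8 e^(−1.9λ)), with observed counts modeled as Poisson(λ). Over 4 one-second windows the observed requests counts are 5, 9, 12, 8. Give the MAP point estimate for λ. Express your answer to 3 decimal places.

Σxᵢ = 5+9+12+8 = 34, with n = 4.
Posterior ∝ λ^8e^(−1.9λ) · λ^34e^(−4λ) = λ^42e^(−5.9λ), i.e. Gamma(shape=43, rate=5.9).
The mode of a Gamma(a, b) with a ≥ 1 (shape–rate) is (a−1)/b = 42/5.9 ≈ 7.119.

λ̂_MAP = 7.119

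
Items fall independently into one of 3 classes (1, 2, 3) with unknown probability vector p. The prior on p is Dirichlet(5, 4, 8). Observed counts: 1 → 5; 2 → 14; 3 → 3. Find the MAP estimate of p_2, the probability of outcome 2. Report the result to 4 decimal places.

The posterior is Dirichlet(αᵢ + nᵢ) = Dirichlet(10, 18, 11).
For a Dirichlet(a₁,…,a_K) with all aᵢ > 1, the mode has j-th component (aⱼ − 1)/(Σaᵢ − K).
Here Σaᵢ = 39 and K = 3, so p_2 = (18 − 1)/(39 − 3) = 17/36 ≈ 0.4722.

MAP estimate: 0.4722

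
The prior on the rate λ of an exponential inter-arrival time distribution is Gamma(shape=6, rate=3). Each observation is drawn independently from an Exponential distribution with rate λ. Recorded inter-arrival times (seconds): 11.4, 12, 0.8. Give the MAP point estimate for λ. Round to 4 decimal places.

The Exponential(rate=λ) likelihood is ∝ λ^n e^(−λΣtᵢ). Here n = 3 and Σtᵢ = 11.4 + 12 + 0.8 = 24.2.
Posterior ∝ λ^5e^(−3λ) · λ^3e^(−24.2λ) = λ^8e^(−27.2λ), i.e. Gamma(9, 27.2).
Mode = (a−1)/b = 8/27.2 ≈ 0.2941.

λ̂_MAP = 0.2941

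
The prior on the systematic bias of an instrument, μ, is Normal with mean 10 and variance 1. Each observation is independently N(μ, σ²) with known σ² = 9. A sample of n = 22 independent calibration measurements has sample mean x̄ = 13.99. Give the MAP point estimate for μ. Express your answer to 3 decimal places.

n = 22, x̄ = 13.99.
For a Normal prior and Normal likelihood with known variance, the posterior is Normal; its mode equals its mean, the precision-weighted average.
Prior precision 1/σ₀² = 1/1 = 1; data precision n/σ² = 22/9.
μ̂ = (1·10 + (22/9)·13.99) / (1 + 22/9) = (19889/450)/(31/9) = 19889/1550 ≈ 12.832.

μ̂_MAP = 12.832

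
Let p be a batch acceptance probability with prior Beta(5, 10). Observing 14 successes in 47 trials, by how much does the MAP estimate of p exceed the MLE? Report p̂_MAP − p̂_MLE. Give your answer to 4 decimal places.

Posterior is Beta(19, 43); MAP = (19−1)/(62−2) = 18/60 ≈ 0.30000.
MLE ignores the prior: p̂_MLE = k/n = 14/47 ≈ 0.29787.
Difference = 18/60 − 14/47 = 1/470 ≈ 0.0021.

MAP − MLE = 0.0021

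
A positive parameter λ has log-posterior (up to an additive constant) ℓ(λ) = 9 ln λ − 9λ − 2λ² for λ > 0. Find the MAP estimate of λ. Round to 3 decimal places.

ℓ'(λ) = 9/λ − 9 − 4λ. Setting this to zero and multiplying by λ: 4λ² + 9λ − 9 = 0.
λ = (−9 + √(9² + 4·4·9)) / (2·4) = (−9 + √225) / 8 = (−9 + 15)/8 = 3/4.
ℓ''(λ) = −9/λ² − 4 < 0, confirming a maximum.

λ̂_MAP = 0.750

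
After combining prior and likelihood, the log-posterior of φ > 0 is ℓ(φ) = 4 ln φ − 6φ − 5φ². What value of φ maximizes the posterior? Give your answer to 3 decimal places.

ℓ'(φ) = 4/φ − 6 − 10φ. Setting this to zero and multiplying by φ: 10φ² + 6φ − 4 = 0.
φ = (−6 + √(6² + 4·10·4)) / (2·10) = (−6 + √196) / 20 = (−6 + 14)/20 = 2/5.
ℓ''(φ) = −4/φ² − 10 < 0, confirming a maximum.

φ̂_MAP = 0.400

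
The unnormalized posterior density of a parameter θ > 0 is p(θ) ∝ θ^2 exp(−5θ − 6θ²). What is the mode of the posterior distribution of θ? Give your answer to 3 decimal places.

θ̂_MAP = 0.250

ℓ'(θ) = 2/θ − 5 − 12θ. Setting this to zero and multiplying by θ: 12θ² + 5θ − 2 = 0.
θ = (−5 + √(5² + 4·12·2)) / (2·12) = (−5 + √121) / 24 = (−5 + 11)/24 = 1/4.
ℓ''(θ) = −2/θ² − 12 < 0, confirming a maximum.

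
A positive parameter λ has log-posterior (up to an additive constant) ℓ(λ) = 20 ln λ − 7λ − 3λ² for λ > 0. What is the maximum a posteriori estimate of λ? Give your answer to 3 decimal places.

λ̂_MAP = 1.333

ℓ'(λ) = 20/λ − 7 − 6λ. Setting this to zero and multiplying by λ: 6λ² + 7λ − 20 = 0.
λ = (−7 + √(7² + 4·6·20)) / (2·6) = (−7 + √529) / 12 = (−7 + 23)/12 = 4/3.
ℓ''(λ) = −20/λ² − 6 < 0, confirming a maximum.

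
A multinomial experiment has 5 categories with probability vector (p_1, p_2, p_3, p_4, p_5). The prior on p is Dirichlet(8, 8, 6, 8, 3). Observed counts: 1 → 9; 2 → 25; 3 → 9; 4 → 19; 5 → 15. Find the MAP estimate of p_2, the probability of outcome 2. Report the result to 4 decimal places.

MAP estimate: 0.3048

The posterior is Dirichlet(αᵢ + nᵢ) = Dirichlet(17, 33, 15, 27, 18).
For a Dirichlet(a₁,…,a_K) with all aᵢ > 1, the mode has j-th component (aⱼ − 1)/(Σaᵢ − K).
Here Σaᵢ = 110 and K = 5, so p_2 = (33 − 1)/(110 − 5) = 32/105 ≈ 0.3048.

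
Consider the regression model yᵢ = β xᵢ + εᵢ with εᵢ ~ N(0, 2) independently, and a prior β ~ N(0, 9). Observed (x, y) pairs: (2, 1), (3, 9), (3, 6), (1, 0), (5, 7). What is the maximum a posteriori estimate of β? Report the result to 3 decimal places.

β̂_MAP = 1.700

log p(β | y) = −Σ(yᵢ − βxᵢ)²/(2·2) − β²/(2·9) + const.
Setting the derivative to zero: Σxᵢ(yᵢ − βxᵢ)/2 − β/9 = 0, so β = Σxᵢyᵢ / (Σxᵢ² + σ²/τ²).
Σxᵢyᵢ = 2·1 + 3·9 + 3·6 + 1·0 + 5·7 = 82; Σxᵢ² = 48; σ²/τ² = 2/9.
β̂_MAP = 82 / (48 + 2/9) = 82/(434/9) = 369/217 ≈ 1.700.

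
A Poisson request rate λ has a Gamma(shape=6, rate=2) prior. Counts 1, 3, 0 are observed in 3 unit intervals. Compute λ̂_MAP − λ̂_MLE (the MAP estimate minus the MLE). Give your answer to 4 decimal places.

MAP − MLE = 0.4667

Σxᵢ = 4. Posterior is Gamma(10, 5); MAP = (10−1)/5 = 9/5 ≈ 1.80000.
MLE = x̄ = 4/3 ≈ 1.33333.
Difference = 9/5 − 4/3 = 7/15 ≈ 0.4667.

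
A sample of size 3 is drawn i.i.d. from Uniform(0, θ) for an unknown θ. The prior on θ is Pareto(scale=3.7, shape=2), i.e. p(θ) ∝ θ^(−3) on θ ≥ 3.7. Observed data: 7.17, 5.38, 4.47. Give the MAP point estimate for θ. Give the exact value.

θ̂_MAP = 7.17

The Uniform(0, θ) likelihood is θ^(−n) for θ ≥ max(xᵢ), zero otherwise. Here max(xᵢ) = 7.17.
Posterior ∝ θ^(−3) · θ^(−3) = θ^(−6) on θ ≥ max(3.7, 7.17) = 7.17.
This density is strictly decreasing in θ, so the posterior mode lies at the lower boundary of the support.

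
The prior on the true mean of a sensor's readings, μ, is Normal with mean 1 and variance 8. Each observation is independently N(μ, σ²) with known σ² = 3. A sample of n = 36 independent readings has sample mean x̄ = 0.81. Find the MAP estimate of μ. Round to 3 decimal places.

n = 36, x̄ = 0.81.
For a Normal prior and Normal likelihood with known variance, the posterior is Normal; its mode equals its mean, the precision-weighted average.
Prior precision 1/σ₀² = 1/8 = 0.125; data precision n/σ² = 36/3 = 12.
μ̂ = (0.125·1 + 12·0.81) / (0.125 + 12) = 9.845/12.125 = 1969/2425 ≈ 0.812.

μ̂_MAP = 0.812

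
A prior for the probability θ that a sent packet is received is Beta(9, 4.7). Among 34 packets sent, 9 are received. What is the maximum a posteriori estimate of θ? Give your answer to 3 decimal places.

θ̂_MAP = 0.372

Prior: Beta(9, 4.7).
Data: 9 successes in 34 trials. The binomial likelihood contributes θ^9(1−θ)^25, so the posterior is Beta(9+9, 4.7+25) = Beta(18, 29.7).
For Beta(a, b) with a, b > 1 the mode is (a−1)/(a+b−2) = 17/45.7 ≈ 0.372.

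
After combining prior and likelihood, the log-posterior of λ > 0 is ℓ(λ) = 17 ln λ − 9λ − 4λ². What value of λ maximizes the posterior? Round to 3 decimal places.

λ̂_MAP = 1.000

ℓ'(λ) = 17/λ − 9 − 8λ. Setting this to zero and multiplying by λ: 8λ² + 9λ − 17 = 0.
λ = (−9 + √(9² + 4·8·17)) / (2·8) = (−9 + √625) / 16 = (−9 + 25)/16 = 1.
ℓ''(λ) = −17/λ² − 8 < 0, confirming a maximum.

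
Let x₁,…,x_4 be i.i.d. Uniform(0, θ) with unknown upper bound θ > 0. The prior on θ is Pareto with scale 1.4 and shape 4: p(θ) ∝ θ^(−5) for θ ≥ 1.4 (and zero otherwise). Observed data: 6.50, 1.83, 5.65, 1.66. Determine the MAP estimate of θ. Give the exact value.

The Uniform(0, θ) likelihood is θ^(−n) for θ ≥ max(xᵢ), zero otherwise. Here max(xᵢ) = 6.50.
Posterior ∝ θ^(−5) · θ^(−4) = θ^(−9) on θ ≥ max(1.4, 6.50) = 6.50.
This density is strictly decreasing in θ, so the posterior mode lies at the lower boundary of the support.

θ̂_MAP = 6.50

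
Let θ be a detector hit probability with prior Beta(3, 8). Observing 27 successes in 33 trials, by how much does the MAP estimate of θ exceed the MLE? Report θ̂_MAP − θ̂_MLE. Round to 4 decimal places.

Posterior is Beta(30, 14); MAP = (30−1)/(44−2) = 29/42 ≈ 0.69048.
MLE ignores the prior: θ̂_MLE = k/n = 27/33 ≈ 0.81818.
Difference = 29/42 − 27/33 = -59/462 ≈ -0.1277.

MAP − MLE = -0.1277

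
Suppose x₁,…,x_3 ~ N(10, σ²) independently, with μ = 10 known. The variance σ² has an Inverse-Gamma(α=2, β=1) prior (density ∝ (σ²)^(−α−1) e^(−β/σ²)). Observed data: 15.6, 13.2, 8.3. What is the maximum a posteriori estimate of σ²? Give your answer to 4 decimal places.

σ̂²_MAP = 5.1656

Sum of squared deviations about the known mean: SS = (15.6−10)² + (13.2−10)² + (8.3−10)² = 44.49.
The Normal likelihood contributes (σ²)^(−n/2) exp(−SS/(2σ²)), so the posterior is Inverse-Gamma(α + n/2, β + SS/2) = Inverse-Gamma(3.5, 23.245).
The mode of Inverse-Gamma(a, b) is b/(a+1) = 23.245/4.5 ≈ 5.1656.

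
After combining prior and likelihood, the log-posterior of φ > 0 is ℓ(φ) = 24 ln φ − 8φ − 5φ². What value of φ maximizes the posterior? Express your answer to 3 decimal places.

ℓ'(φ) = 24/φ − 8 − 10φ. Setting this to zero and multiplying by φ: 10φ² + 8φ − 24 = 0.
φ = (−8 + √(8² + 4·10·24)) / (2·10) = (−8 + √1024) / 20 = (−8 + 32)/20 = 6/5.
ℓ''(φ) = −24/φ² − 10 < 0, confirming a maximum.

φ̂_MAP = 1.200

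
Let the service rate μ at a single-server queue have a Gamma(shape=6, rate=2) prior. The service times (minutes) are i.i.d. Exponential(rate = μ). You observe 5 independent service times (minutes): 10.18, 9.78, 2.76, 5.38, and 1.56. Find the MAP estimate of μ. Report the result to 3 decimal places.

μ̂_MAP = 0.316

The Exponential(rate=μ) likelihood is ∝ μ^n e^(−μΣtᵢ). Here n = 5 and Σtᵢ = 10.18 + 9.78 + 2.76 + 5.38 + 1.56 = 29.66.
Posterior ∝ μ^5e^(−2μ) · μ^5e^(−29.66μ) = μ^10e^(−31.66μ), i.e. Gamma(11, 31.66).
Mode = (a−1)/b = 10/31.66 ≈ 0.316.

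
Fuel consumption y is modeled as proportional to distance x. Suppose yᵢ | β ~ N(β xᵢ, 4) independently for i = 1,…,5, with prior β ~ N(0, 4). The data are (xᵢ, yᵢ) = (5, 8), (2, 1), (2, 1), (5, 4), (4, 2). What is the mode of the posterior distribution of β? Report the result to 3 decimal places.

log p(β | y) = −Σ(yᵢ − βxᵢ)²/(2·4) − β²/(2·4) + const.
Setting the derivative to zero: Σxᵢ(yᵢ − βxᵢ)/4 − β/4 = 0, so β = Σxᵢyᵢ / (Σxᵢ² + σ²/τ²).
Σxᵢyᵢ = 5·8 + 2·1 + 2·1 + 5·4 + 4·2 = 72; Σxᵢ² = 74; σ²/τ² = 1.
β̂_MAP = 72 / (74 + 1) = 72/75 ≈ 0.960.

β̂_MAP = 0.960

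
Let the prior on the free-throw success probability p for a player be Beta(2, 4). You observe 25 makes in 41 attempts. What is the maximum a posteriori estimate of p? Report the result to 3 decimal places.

Prior: Beta(2, 4).
Data: 25 successes in 41 trials. The binomial likelihood contributes p^25(1−p)^16, so the posterior is Beta(2+25, 4+16) = Beta(27, 20).
For Beta(a, b) with a, b > 1 the mode is (a−1)/(a+b−2) = 26/45 ≈ 0.578.

p̂_MAP = 0.578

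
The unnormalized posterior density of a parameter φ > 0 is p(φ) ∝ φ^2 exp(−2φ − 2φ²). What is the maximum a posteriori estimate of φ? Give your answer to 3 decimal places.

φ̂_MAP = 0.500

ℓ'(φ) = 2/φ − 2 − 4φ. Setting this to zero and multiplying by φ: 4φ² + 2φ − 2 = 0.
φ = (−2 + √(2² + 4·4·2)) / (2·4) = (−2 + √36) / 8 = (−2 + 6)/8 = 1/2.
ℓ''(φ) = −2/φ² − 4 < 0, confirming a maximum.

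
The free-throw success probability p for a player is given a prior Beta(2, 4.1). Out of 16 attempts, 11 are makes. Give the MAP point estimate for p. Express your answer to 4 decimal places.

p̂_MAP = 0.5970

Prior: Beta(2, 4.1).
Data: 11 successes in 16 trials. The binomial likelihood contributes p^11(1−p)^5, so the posterior is Beta(2+11, 4.1+5) = Beta(13, 9.1).
For Beta(a, b) with a, b > 1 the mode is (a−1)/(a+b−2) = 12/20.1 ≈ 0.5970.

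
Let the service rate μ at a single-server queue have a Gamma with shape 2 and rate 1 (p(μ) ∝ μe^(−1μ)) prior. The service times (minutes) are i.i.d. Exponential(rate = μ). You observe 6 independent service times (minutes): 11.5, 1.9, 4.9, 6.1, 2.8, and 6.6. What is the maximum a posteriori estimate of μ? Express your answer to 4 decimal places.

μ̂_MAP = 0.2011

The Exponential(rate=μ) likelihood is ∝ μ^n e^(−μΣtᵢ). Here n = 6 and Σtᵢ = 11.5 + 1.9 + 4.9 + 6.1 + 2.8 + 6.6 = 33.8.
Posterior ∝ μe^(−1μ) · μ^6e^(−33.8μ) = μ^7e^(−34.8μ), i.e. Gamma(8, 34.8).
Mode = (a−1)/b = 7/34.8 ≈ 0.2011.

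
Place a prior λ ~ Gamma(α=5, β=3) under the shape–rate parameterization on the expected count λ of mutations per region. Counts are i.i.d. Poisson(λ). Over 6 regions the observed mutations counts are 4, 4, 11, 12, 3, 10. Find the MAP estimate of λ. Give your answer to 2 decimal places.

Σxᵢ = 4+4+11+12+3+10 = 44, with n = 6.
Posterior ∝ λ^4e^(−3λ) · λ^44e^(−6λ) = λ^48e^(−9λ), i.e. Gamma(shape=49, rate=9).
The mode of a Gamma(a, b) with a ≥ 1 (shape–rate) is (a−1)/b = 48/9 ≈ 5.33.

λ̂_MAP = 5.33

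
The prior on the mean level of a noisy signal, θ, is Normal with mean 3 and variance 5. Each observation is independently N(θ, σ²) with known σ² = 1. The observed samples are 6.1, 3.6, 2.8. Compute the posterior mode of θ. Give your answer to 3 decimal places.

n = 3; x̄ = (6.1 + 3.6 + 2.8)/3 = 12.5/3 = 25/6 ≈ 4.1667.
For a Normal prior and Normal likelihood with known variance, the posterior is Normal; its mode equals its mean, the precision-weighted average.
Prior precision 1/σ₀² = 1/5 = 0.2; data precision n/σ² = 3/1 = 3.
θ̂ = (0.2·3 + 3·(25/6)) / (0.2 + 3) = 13.1/3.2 = 4.09375 ≈ 4.094.

θ̂_MAP = 4.094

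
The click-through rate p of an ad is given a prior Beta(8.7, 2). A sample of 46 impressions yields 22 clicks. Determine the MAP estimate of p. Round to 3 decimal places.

p̂_MAP = 0.543

Prior: Beta(8.7, 2).
Data: 22 successes in 46 trials. The binomial likelihood contributes p^22(1−p)^24, so the posterior is Beta(8.7+22, 2+24) = Beta(30.7, 26).
For Beta(a, b) with a, b > 1 the mode is (a−1)/(a+b−2) = 29.7/54.7 ≈ 0.543.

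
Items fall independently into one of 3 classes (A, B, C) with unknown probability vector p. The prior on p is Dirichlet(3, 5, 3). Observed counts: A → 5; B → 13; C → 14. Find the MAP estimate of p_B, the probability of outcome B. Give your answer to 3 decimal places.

The posterior is Dirichlet(αᵢ + nᵢ) = Dirichlet(8, 18, 17).
For a Dirichlet(a₁,…,a_K) with all aᵢ > 1, the mode has j-th component (aⱼ − 1)/(Σaᵢ − K).
Here Σaᵢ = 43 and K = 3, so p_B = (18 − 1)/(43 − 3) = 17/40 ≈ 0.425.

MAP estimate of p_B = 0.425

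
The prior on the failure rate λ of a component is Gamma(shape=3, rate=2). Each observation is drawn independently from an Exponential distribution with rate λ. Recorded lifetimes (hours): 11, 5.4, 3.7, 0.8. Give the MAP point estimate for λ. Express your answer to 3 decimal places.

The Exponential(rate=λ) likelihood is ∝ λ^n e^(−λΣtᵢ). Here n = 4 and Σtᵢ = 11 + 5.4 + 3.7 + 0.8 = 20.9.
Posterior ∝ λ^2e^(−2λ) · λ^4e^(−20.9λ) = λ^6e^(−22.9λ), i.e. Gamma(7, 22.9).
Mode = (a−1)/b = 6/22.9 ≈ 0.262.

λ̂_MAP = 0.262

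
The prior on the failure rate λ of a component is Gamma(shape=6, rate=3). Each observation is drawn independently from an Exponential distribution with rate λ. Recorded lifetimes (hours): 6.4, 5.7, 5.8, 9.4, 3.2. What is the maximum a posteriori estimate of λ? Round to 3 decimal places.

The Exponential(rate=λ) likelihood is ∝ λ^n e^(−λΣtᵢ). Here n = 5 and Σtᵢ = 6.4 + 5.7 + 5.8 + 9.4 + 3.2 = 30.5.
Posterior ∝ λ^5e^(−3λ) · λ^5e^(−30.5λ) = λ^10e^(−33.5λ), i.e. Gamma(11, 33.5).
Mode = (a−1)/b = 10/33.5 ≈ 0.299.

λ̂_MAP = 0.299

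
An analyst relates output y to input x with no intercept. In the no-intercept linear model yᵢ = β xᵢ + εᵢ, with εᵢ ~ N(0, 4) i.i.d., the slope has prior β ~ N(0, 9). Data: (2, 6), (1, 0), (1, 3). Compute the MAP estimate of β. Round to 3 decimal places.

log p(β | y) = −Σ(yᵢ − βxᵢ)²/(2·4) − β²/(2·9) + const.
Setting the derivative to zero: Σxᵢ(yᵢ − βxᵢ)/4 − β/9 = 0, so β = Σxᵢyᵢ / (Σxᵢ² + σ²/τ²).
Σxᵢyᵢ = 2·6 + 1·0 + 1·3 = 15; Σxᵢ² = 6; σ²/τ² = 4/9.
β̂_MAP = 15 / (6 + 4/9) = 15/(58/9) = 135/58 ≈ 2.328.

β̂_MAP = 2.328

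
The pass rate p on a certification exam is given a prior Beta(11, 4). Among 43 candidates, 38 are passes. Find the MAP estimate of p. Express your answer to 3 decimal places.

p̂_MAP = 0.857

Prior: Beta(11, 4).
Data: 38 successes in 43 trials. The binomial likelihood contributes p^38(1−p)^5, so the posterior is Beta(11+38, 4+5) = Beta(49, 9).
For Beta(a, b) with a, b > 1 the mode is (a−1)/(a+b−2) = 48/56 ≈ 0.857.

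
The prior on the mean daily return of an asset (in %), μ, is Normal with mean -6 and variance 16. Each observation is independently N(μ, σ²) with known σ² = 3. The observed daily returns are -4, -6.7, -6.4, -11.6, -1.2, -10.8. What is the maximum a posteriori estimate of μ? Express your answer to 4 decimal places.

μ̂_MAP = -6.7596

n = 6; x̄ = ((-4) + (-6.7) + (-6.4) + (-11.6) + (-1.2) + (-10.8))/6 = -40.7/6 = -407/60 ≈ -6.7833.
For a Normal prior and Normal likelihood with known variance, the posterior is Normal; its mode equals its mean, the precision-weighted average.
Prior precision 1/σ₀² = 1/16 = 0.0625; data precision n/σ² = 6/3 = 2.
μ̂ = (0.0625·(-6) + 2·(-407/60)) / (0.0625 + 2) = (-1673/120)/2.0625 = -3346/495 ≈ -6.7596.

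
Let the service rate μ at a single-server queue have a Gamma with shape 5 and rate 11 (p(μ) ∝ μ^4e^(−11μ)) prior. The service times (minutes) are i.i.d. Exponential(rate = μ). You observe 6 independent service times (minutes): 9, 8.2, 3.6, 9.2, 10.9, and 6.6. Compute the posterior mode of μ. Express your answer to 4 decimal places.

The Exponential(rate=μ) likelihood is ∝ μ^n e^(−μΣtᵢ). Here n = 6 and Σtᵢ = 9 + 8.2 + 3.6 + 9.2 + 10.9 + 6.6 = 47.5.
Posterior ∝ μ^4e^(−11μ) · μ^6e^(−47.5μ) = μ^10e^(−58.5μ), i.e. Gamma(11, 58.5).
Mode = (a−1)/b = 10/58.5 ≈ 0.1709.

μ̂_MAP = 0.1709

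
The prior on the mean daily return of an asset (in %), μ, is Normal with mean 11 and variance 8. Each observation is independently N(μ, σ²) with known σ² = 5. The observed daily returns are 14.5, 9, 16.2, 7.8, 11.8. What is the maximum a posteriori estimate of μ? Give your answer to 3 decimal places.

n = 5; x̄ = (14.5 + 9 + 16.2 + 7.8 + 11.8)/5 = 59.3/5 = 11.86.
For a Normal prior and Normal likelihood with known variance, the posterior is Normal; its mode equals its mean, the precision-weighted average.
Prior precision 1/σ₀² = 1/8 = 0.125; data precision n/σ² = 5/5 = 1.
μ̂ = (0.125·11 + 1·11.86) / (0.125 + 1) = 13.235/1.125 = 2647/225 ≈ 11.764.

μ̂_MAP = 11.764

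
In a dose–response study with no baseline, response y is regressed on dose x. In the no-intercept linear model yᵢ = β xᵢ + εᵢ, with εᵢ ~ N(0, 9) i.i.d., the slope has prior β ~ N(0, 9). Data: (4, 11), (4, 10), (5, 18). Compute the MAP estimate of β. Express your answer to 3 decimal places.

log p(β | y) = −Σ(yᵢ − βxᵢ)²/(2·9) − β²/(2·9) + const.
Setting the derivative to zero: Σxᵢ(yᵢ − βxᵢ)/9 − β/9 = 0, so β = Σxᵢyᵢ / (Σxᵢ² + σ²/τ²).
Σxᵢyᵢ = 4·11 + 4·10 + 5·18 = 174; Σxᵢ² = 57; σ²/τ² = 1.
β̂_MAP = 174 / (57 + 1) = 174/58 ≈ 3.000.

β̂_MAP = 3.000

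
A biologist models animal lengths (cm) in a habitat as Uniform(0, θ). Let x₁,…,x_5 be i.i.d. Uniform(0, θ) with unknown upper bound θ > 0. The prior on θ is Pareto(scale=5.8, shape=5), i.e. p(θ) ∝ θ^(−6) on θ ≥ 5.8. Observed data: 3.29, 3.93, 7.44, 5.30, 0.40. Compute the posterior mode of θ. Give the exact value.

θ̂_MAP = 7.44

The Uniform(0, θ) likelihood is θ^(−n) for θ ≥ max(xᵢ), zero otherwise. Here max(xᵢ) = 7.44.
Posterior ∝ θ^(−6) · θ^(−5) = θ^(−11) on θ ≥ max(5.8, 7.44) = 7.44.
This density is strictly decreasing in θ, so the posterior mode lies at the lower boundary of the support.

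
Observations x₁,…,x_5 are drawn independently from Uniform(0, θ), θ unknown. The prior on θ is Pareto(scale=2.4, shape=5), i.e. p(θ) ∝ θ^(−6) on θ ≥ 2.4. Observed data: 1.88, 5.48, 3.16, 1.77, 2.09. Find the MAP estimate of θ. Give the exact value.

The Uniform(0, θ) likelihood is θ^(−n) for θ ≥ max(xᵢ), zero otherwise. Here max(xᵢ) = 5.48.
Posterior ∝ θ^(−6) · θ^(−5) = θ^(−11) on θ ≥ max(2.4, 5.48) = 5.48.
This density is strictly decreasing in θ, so the posterior mode lies at the lower boundary of the support.

θ̂_MAP = 5.48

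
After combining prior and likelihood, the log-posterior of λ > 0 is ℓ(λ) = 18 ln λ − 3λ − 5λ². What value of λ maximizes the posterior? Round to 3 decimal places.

ℓ'(λ) = 18/λ − 3 − 10λ. Setting this to zero and multiplying by λ: 10λ² + 3λ − 18 = 0.
λ = (−3 + √(3² + 4·10·18)) / (2·10) = (−3 + √729) / 20 = (−3 + 27)/20 = 6/5.
ℓ''(λ) = −18/λ² − 10 < 0, confirming a maximum.

λ̂_MAP = 1.200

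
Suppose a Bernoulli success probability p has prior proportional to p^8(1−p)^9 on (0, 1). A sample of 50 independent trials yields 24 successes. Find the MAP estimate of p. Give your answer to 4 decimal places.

p̂_MAP = 0.4776

The prior density ∝ p^8(1−p)^9 is the kernel of Beta(9, 10).
Data: 24 successes in 50 trials. The binomial likelihood contributes p^24(1−p)^26, so the posterior is Beta(9+24, 10+26) = Beta(33, 36).
For Beta(a, b) with a, b > 1 the mode is (a−1)/(a+b−2) = 32/67 ≈ 0.4776.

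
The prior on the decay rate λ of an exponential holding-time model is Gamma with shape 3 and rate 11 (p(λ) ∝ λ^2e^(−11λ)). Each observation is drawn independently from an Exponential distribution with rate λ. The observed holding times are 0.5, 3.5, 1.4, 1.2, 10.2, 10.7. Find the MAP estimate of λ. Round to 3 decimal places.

λ̂_MAP = 0.208

The Exponential(rate=λ) likelihood is ∝ λ^n e^(−λΣtᵢ). Here n = 6 and Σtᵢ = 0.5 + 3.5 + 1.4 + 1.2 + 10.2 + 10.7 = 27.5.
Posterior ∝ λ^2e^(−11λ) · λ^6e^(−27.5λ) = λ^8e^(−38.5λ), i.e. Gamma(9, 38.5).
Mode = (a−1)/b = 8/38.5 ≈ 0.208.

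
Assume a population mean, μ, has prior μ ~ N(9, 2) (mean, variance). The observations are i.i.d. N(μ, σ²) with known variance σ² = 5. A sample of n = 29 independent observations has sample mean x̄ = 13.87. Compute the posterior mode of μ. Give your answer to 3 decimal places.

n = 29, x̄ = 13.87.
For a Normal prior and Normal likelihood with known variance, the posterior is Normal; its mode equals its mean, the precision-weighted average.
Prior precision 1/σ₀² = 1/2 = 0.5; data precision n/σ² = 29/5 = 5.8.
μ̂ = (0.5·9 + 5.8·13.87) / (0.5 + 5.8) = 84.946/6.3 = 42473/3150 ≈ 13.483.

μ̂_MAP = 13.483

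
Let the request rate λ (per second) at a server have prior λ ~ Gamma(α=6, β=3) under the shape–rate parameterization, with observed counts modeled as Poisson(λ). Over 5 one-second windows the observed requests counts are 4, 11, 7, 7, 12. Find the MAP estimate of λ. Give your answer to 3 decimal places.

Σxᵢ = 4+11+7+7+12 = 41, with n = 5.
Posterior ∝ λ^5e^(−3λ) · λ^41e^(−5λ) = λ^46e^(−8λ), i.e. Gamma(shape=47, rate=8).
The mode of a Gamma(a, b) with a ≥ 1 (shape–rate) is (a−1)/b = 46/8 ≈ 5.750.

λ̂_MAP = 5.750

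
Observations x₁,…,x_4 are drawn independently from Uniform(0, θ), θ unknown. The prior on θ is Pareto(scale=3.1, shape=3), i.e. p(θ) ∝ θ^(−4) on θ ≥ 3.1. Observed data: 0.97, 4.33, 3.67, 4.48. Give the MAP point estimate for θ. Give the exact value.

θ̂_MAP = 4.48

The Uniform(0, θ) likelihood is θ^(−n) for θ ≥ max(xᵢ), zero otherwise. Here max(xᵢ) = 4.48.
Posterior ∝ θ^(−4) · θ^(−4) = θ^(−8) on θ ≥ max(3.1, 4.48) = 4.48.
This density is strictly decreasing in θ, so the posterior mode lies at the lower boundary of the support.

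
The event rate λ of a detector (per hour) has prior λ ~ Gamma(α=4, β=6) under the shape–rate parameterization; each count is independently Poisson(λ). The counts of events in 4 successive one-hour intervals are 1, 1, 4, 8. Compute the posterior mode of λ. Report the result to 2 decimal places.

λ̂_MAP = 1.70

Σxᵢ = 1+1+4+8 = 14, with n = 4.
Posterior ∝ λ^3e^(−6λ) · λ^14e^(−4λ) = λ^17e^(−10λ), i.e. Gamma(shape=18, rate=10).
The mode of a Gamma(a, b) with a ≥ 1 (shape–rate) is (a−1)/b = 17/10 ≈ 1.70.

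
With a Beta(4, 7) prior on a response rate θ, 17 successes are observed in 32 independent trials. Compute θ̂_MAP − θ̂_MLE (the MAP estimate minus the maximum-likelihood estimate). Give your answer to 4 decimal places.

MAP − MLE = -0.0434

Posterior is Beta(21, 22); MAP = (21−1)/(43−2) = 20/41 ≈ 0.48780.
MLE ignores the prior: θ̂_MLE = k/n = 17/32 ≈ 0.53125.
Difference = 20/41 − 17/32 = -57/1312 ≈ -0.0434.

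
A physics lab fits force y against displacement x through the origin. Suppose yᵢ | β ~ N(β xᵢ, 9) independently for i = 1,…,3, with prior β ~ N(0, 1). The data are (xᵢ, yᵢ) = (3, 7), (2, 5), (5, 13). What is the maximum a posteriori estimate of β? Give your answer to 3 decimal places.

log p(β | y) = −Σ(yᵢ − βxᵢ)²/(2·9) − β²/(2·1) + const.
Setting the derivative to zero: Σxᵢ(yᵢ − βxᵢ)/9 − β/1 = 0, so β = Σxᵢyᵢ / (Σxᵢ² + σ²/τ²).
Σxᵢyᵢ = 3·7 + 2·5 + 5·13 = 96; Σxᵢ² = 38; σ²/τ² = 9.
β̂_MAP = 96 / (38 + 9) = 96/47 ≈ 2.043.

β̂_MAP = 2.043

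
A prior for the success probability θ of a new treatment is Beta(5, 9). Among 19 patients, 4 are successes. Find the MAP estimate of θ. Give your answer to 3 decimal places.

Prior: Beta(5, 9).
Data: 4 successes in 19 trials. The binomial likelihood contributes θ^4(1−θ)^15, so the posterior is Beta(5+4, 9+15) = Beta(9, 24).
For Beta(a, b) with a, b > 1 the mode is (a−1)/(a+b−2) = 8/31 ≈ 0.258.

θ̂_MAP = 0.258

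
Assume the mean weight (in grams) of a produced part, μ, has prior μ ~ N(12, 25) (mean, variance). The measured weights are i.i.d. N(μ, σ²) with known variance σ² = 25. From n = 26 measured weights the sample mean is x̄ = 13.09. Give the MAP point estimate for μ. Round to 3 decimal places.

μ̂_MAP = 13.050

n = 26, x̄ = 13.09.
For a Normal prior and Normal likelihood with known variance, the posterior is Normal; its mode equals its mean, the precision-weighted average.
Prior precision 1/σ₀² = 1/25 = 0.04; data precision n/σ² = 26/25 = 1.04.
μ̂ = (0.04·12 + 1.04·13.09) / (0.04 + 1.04) = 14.0936/1.08 = 17617/1350 ≈ 13.050.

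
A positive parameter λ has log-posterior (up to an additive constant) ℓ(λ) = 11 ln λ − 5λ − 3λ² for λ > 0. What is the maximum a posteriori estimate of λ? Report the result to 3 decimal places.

ℓ'(λ) = 11/λ − 5 − 6λ. Setting this to zero and multiplying by λ: 6λ² + 5λ − 11 = 0.
λ = (−5 + √(5² + 4·6·11)) / (2·6) = (−5 + √289) / 12 = (−5 + 17)/12 = 1.
ℓ''(λ) = −11/λ² − 6 < 0, confirming a maximum.

λ̂_MAP = 1.000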